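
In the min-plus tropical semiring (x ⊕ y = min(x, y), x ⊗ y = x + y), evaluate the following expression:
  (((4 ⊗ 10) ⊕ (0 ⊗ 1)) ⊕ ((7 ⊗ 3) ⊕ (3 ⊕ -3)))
(((4 ⊗ 10) ⊕ (0 ⊗ 1)) ⊕ ((7 ⊗ 3) ⊕ (3 ⊕ -3))) = -3

Expand innermost to outermost. Recall ⊕ takes the minimum of its arguments and ⊗ takes their sum. Working out the expression (((4 ⊗ 10) ⊕ (0 ⊗ 1)) ⊕ ((7 ⊗ 3) ⊕ (3 ⊕ -3))) gives -3.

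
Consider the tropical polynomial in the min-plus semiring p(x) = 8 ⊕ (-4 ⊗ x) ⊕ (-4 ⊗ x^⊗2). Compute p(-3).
p(-3) = -10

A tropical monomial a ⊗ x^⊗i evaluates to a + i · x. Evaluating each term at x = -3:
  Term 0 contributes 8 + 0 · -3 = 8
  Term 1 contributes -4 + 1 · -3 = -7
  Term 2 contributes -4 + 2 · -3 = -10
p(-3) = ⊕ of these = min[8, -7, -10] = -10.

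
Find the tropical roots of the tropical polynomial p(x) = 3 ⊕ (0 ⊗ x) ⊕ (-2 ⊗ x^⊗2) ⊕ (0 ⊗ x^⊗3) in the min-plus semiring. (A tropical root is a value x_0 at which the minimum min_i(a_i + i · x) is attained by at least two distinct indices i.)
Roots: {-2, 2, 3}

Each tropical root is a break point of the lower envelope of the lines y = a_i + i · x (there are 4 lines, with slopes 0, 1, ..., 3). Only the lines that attain the minimum somewhere contribute to roots; other lines are dominated. Here the surviving (envelope) indices are i = 3, i = 2, i = 1, i = 0.
Intersections between consecutive envelope lines give the roots: for adjacent envelope indices i < j the intersection is x = (a_i − a_j) / (j − i). Reading off the sorted break points: {-2, 2, 3}.
Verification: at each break x_0, at least two indices attain the minimum of min_i(a_i + i · x_0).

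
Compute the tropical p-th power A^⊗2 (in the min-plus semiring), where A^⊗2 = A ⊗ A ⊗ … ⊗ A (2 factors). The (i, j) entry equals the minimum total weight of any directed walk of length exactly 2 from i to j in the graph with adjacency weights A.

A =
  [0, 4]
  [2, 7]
A^⊗2 =
  [0, 4]
  [2, 6]

Each entry (A^⊗2)_ij equals the minimum over all length-2 walks i = v_0 → v_1 → … → v_2 = j of Σ_t A[v_t][v_{t+1}]. For example, for (i, j) = (0, 1) we minimise over 2 possible intermediate vertex sequences; the minimum is 4, attained along the walk 0 → 0 → 1.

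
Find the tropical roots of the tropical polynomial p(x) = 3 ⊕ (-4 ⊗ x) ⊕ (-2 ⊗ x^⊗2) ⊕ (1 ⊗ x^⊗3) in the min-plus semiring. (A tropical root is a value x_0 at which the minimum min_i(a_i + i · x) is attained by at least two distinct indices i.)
Roots: {-3, -2, 7}

Each tropical root is a break point of the lower envelope of the lines y = a_i + i · x (there are 4 lines, with slopes 0, 1, ..., 3). Only the lines that attain the minimum somewhere contribute to roots; other lines are dominated. Here the surviving (envelope) indices are i = 3, i = 2, i = 1, i = 0.
Intersections between consecutive envelope lines give the roots: for adjacent envelope indices i < j the intersection is x = (a_i − a_j) / (j − i). Reading off the sorted break points: {-3, -2, 7}.
Verification: at each break x_0, at least two indices attain the minimum of min_i(a_i + i · x_0).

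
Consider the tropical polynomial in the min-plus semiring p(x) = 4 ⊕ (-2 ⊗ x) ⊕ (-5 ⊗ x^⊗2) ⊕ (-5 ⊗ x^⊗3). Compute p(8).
p(8) = 4

A tropical monomial a ⊗ x^⊗i evaluates to a + i · x. Evaluating each term at x = 8:
  Term 0 contributes 4 + 0 · 8 = 4
  Term 1 contributes -2 + 1 · 8 = 6
  Term 2 contributes -5 + 2 · 8 = 11
  Term 3 contributes -5 + 3 · 8 = 19
p(8) = ⊕ of these = min[4, 6, 11, 19] = 4.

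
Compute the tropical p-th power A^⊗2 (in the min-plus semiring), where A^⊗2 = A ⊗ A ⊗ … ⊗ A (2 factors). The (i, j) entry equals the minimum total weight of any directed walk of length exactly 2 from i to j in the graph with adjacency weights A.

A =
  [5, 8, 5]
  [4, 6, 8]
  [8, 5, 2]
A^⊗2 =
  [10, 10, 7]
  [9, 12, 9]
  [9, 7, 4]

Each entry (A^⊗2)_ij equals the minimum over all length-2 walks i = v_0 → v_1 → … → v_2 = j of Σ_t A[v_t][v_{t+1}]. For example, for (i, j) = (0, 2) we minimise over 3 possible intermediate vertex sequences; the minimum is 7, attained along the walk 0 → 2 → 2.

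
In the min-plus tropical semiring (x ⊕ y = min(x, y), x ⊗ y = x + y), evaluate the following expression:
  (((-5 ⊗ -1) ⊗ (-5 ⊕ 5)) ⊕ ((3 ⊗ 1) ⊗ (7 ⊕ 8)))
(((-5 ⊗ -1) ⊗ (-5 ⊕ 5)) ⊕ ((3 ⊗ 1) ⊗ (7 ⊕ 8))) = -11

Expand innermost to outermost. Recall ⊕ takes the minimum of its arguments and ⊗ takes their sum. Working out the expression (((-5 ⊗ -1) ⊗ (-5 ⊕ 5)) ⊕ ((3 ⊗ 1) ⊗ (7 ⊕ 8))) gives -11.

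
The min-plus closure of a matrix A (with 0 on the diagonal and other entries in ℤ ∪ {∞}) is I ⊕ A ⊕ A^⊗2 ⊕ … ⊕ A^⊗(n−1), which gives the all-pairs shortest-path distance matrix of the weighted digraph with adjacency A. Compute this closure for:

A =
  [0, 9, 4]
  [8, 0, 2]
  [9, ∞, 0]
Closure =
  [0, 9, 4]
  [8, 0, 2]
  [9, 18, 0]

This is the Floyd-Warshall all-pairs shortest-path computation. For each intermediate vertex k = 0, 1, …, 2, update dist[i][j] ← min(dist[i][j], dist[i][k] + dist[k][j]). The final matrix gives, for each (i, j), the minimum total weight of any directed path from i to j (possibly empty when i = j).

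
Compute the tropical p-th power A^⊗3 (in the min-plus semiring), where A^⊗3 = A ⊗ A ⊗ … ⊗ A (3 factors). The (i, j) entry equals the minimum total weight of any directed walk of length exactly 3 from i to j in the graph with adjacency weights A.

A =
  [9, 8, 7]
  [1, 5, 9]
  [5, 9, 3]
A^⊗3 =
  [14, 17, 13]
  [10, 14, 11]
  [11, 15, 9]

Each entry (A^⊗3)_ij equals the minimum over all length-3 walks i = v_0 → v_1 → … → v_3 = j of Σ_t A[v_t][v_{t+1}]. For example, for (i, j) = (0, 2) we minimise over 9 possible intermediate vertex sequences; the minimum is 13, attained along the walk 0 → 2 → 2 → 2.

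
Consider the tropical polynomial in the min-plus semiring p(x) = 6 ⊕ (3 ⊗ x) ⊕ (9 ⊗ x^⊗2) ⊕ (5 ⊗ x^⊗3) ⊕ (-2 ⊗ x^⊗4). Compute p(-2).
p(-2) = -10

A tropical monomial a ⊗ x^⊗i evaluates to a + i · x. Evaluating each term at x = -2:
  Term 0 contributes 6 + 0 · -2 = 6
  Term 1 contributes 3 + 1 · -2 = 1
  Term 2 contributes 9 + 2 · -2 = 5
  Term 3 contributes 5 + 3 · -2 = -1
  Term 4 contributes -2 + 4 · -2 = -10
p(-2) = ⊕ of these = min[6, 1, 5, -1, -10] = -10.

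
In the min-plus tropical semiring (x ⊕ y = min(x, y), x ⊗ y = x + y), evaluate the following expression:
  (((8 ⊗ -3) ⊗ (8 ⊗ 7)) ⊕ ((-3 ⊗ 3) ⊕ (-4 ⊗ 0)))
(((8 ⊗ -3) ⊗ (8 ⊗ 7)) ⊕ ((-3 ⊗ 3) ⊕ (-4 ⊗ 0))) = -4

Expand innermost to outermost. Recall ⊕ takes the minimum of its arguments and ⊗ takes their sum. Working out the expression (((8 ⊗ -3) ⊗ (8 ⊗ 7)) ⊕ ((-3 ⊗ 3) ⊕ (-4 ⊗ 0))) gives -4.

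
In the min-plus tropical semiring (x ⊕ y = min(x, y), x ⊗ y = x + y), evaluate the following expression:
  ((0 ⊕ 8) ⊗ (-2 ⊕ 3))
((0 ⊕ 8) ⊗ (-2 ⊕ 3)) = -2

Expand innermost to outermost. Recall ⊕ takes the minimum of its arguments and ⊗ takes their sum. Working out the expression ((0 ⊕ 8) ⊗ (-2 ⊕ 3)) gives -2.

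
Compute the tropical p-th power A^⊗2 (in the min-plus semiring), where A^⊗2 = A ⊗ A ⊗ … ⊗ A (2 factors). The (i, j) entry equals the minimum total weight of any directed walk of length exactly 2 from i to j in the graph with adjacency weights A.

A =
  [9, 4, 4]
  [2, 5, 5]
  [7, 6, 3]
A^⊗2 =
  [6, 9, 7]
  [7, 6, 6]
  [8, 9, 6]

Each entry (A^⊗2)_ij equals the minimum over all length-2 walks i = v_0 → v_1 → … → v_2 = j of Σ_t A[v_t][v_{t+1}]. For example, for (i, j) = (0, 2) we minimise over 3 possible intermediate vertex sequences; the minimum is 7, attained along the walk 0 → 2 → 2.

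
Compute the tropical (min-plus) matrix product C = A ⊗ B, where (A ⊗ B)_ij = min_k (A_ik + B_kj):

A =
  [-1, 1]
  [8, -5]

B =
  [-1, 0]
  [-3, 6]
A ⊗ B =
  [-2, -1]
  [-8, 1]

Apply the min-plus product entry-by-entry:
  C[0][0] = min over k of (A[0][0] + B[0][0] = -1 + -1 = -2, A[0][1] + B[1][0] = 1 + -3 = -2) = -2 (attained at k = 0)
  C[0][1] = min over k of (A[0][0] + B[0][1] = -1 + 0 = -1, A[0][1] + B[1][1] = 1 + 6 = 7) = -1 (attained at k = 0)
  C[1][0] = min over k of (A[1][0] + B[0][0] = 8 + -1 = 7, A[1][1] + B[1][0] = -5 + -3 = -8) = -8 (attained at k = 1)
  C[1][1] = min over k of (A[1][0] + B[0][1] = 8 + 0 = 8, A[1][1] + B[1][1] = -5 + 6 = 1) = 1 (attained at k = 1)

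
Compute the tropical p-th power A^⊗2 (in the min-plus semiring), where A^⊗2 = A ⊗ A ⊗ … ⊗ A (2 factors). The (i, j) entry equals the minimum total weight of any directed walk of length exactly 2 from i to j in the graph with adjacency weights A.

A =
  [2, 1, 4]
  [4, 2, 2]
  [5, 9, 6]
A^⊗2 =
  [4, 3, 3]
  [6, 4, 4]
  [7, 6, 9]

Each entry (A^⊗2)_ij equals the minimum over all length-2 walks i = v_0 → v_1 → … → v_2 = j of Σ_t A[v_t][v_{t+1}]. For example, for (i, j) = (0, 2) we minimise over 3 possible intermediate vertex sequences; the minimum is 3, attained along the walk 0 → 1 → 2.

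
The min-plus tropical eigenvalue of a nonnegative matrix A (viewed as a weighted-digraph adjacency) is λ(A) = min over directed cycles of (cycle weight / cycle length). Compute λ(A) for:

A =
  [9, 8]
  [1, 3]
λ(A) = 3

Enumerate directed cycles and compute their means (weight / length). Sample:
  cycle 0 → 0: weight = 9, length = 1, mean = 9/1 ≈ 9.000
  cycle 1 → 1: weight = 3, length = 1, mean = 3/1 ≈ 3.000
  cycle 0 → 1 → 0: weight = 9, length = 2, mean = 9/2 ≈ 4.500
  cycle 1 → 0 → 1: weight = 9, length = 2, mean = 9/2 ≈ 4.500
Minimum mean = 3.000, attained e.g. along the cycle 1 → 1 with weight 3 and length 1. So λ(A) = 3/1 = 3.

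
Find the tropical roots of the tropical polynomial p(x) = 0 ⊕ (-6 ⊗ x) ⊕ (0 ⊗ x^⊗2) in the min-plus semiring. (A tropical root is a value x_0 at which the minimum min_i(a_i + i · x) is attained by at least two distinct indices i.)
Roots: {-6, 6}

Each tropical root is a break point of the lower envelope of the lines y = a_i + i · x (there are 3 lines, with slopes 0, 1, ..., 2). Only the lines that attain the minimum somewhere contribute to roots; other lines are dominated. Here the surviving (envelope) indices are i = 2, i = 1, i = 0.
Intersections between consecutive envelope lines give the roots: for adjacent envelope indices i < j the intersection is x = (a_i − a_j) / (j − i). Reading off the sorted break points: {-6, 6}.
Verification: at each break x_0, at least two indices attain the minimum of min_i(a_i + i · x_0).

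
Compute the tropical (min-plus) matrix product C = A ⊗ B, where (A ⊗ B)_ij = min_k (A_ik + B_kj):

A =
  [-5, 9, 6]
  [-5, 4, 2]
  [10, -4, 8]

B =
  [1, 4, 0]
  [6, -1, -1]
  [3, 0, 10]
A ⊗ B =
  [-4, -1, -5]
  [-4, -1, -5]
  [2, -5, -5]

Apply the min-plus product entry-by-entry:
  C[0][0] = min over k of (A[0][0] + B[0][0] = -5 + 1 = -4, A[0][1] + B[1][0] = 9 + 6 = 15, A[0][2] + B[2][0] = 6 + 3 = 9) = -4 (attained at k = 0)
  C[0][1] = min over k of (A[0][0] + B[0][1] = -5 + 4 = -1, A[0][1] + B[1][1] = 9 + -1 = 8, A[0][2] + B[2][1] = 6 + 0 = 6) = -1 (attained at k = 0)
  C[0][2] = min over k of (A[0][0] + B[0][2] = -5 + 0 = -5, A[0][1] + B[1][2] = 9 + -1 = 8, A[0][2] + B[2][2] = 6 + 10 = 16) = -5 (attained at k = 0)
  C[1][0] = min over k of (A[1][0] + B[0][0] = -5 + 1 = -4, A[1][1] + B[1][0] = 4 + 6 = 10, A[1][2] + B[2][0] = 2 + 3 = 5) = -4 (attained at k = 0)
  C[1][1] = min over k of (A[1][0] + B[0][1] = -5 + 4 = -1, A[1][1] + B[1][1] = 4 + -1 = 3, A[1][2] + B[2][1] = 2 + 0 = 2) = -1 (attained at k = 0)
  C[1][2] = min over k of (A[1][0] + B[0][2] = -5 + 0 = -5, A[1][1] + B[1][2] = 4 + -1 = 3, A[1][2] + B[2][2] = 2 + 10 = 12) = -5 (attained at k = 0)
  C[2][0] = min over k of (A[2][0] + B[0][0] = 10 + 1 = 11, A[2][1] + B[1][0] = -4 + 6 = 2, A[2][2] + B[2][0] = 8 + 3 = 11) = 2 (attained at k = 1)
  C[2][1] = min over k of (A[2][0] + B[0][1] = 10 + 4 = 14, A[2][1] + B[1][1] = -4 + -1 = -5, A[2][2] + B[2][1] = 8 + 0 = 8) = -5 (attained at k = 1)
  C[2][2] = min over k of (A[2][0] + B[0][2] = 10 + 0 = 10, A[2][1] + B[1][2] = -4 + -1 = -5, A[2][2] + B[2][2] = 8 + 10 = 18) = -5 (attained at k = 1)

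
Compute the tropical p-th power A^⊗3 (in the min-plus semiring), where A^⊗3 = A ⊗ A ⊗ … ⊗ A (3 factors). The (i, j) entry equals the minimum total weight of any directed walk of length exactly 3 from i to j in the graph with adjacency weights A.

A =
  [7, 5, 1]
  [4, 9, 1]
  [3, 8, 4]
A^⊗3 =
  [8, 9, 5]
  [8, 9, 5]
  [7, 12, 8]

Each entry (A^⊗3)_ij equals the minimum over all length-3 walks i = v_0 → v_1 → … → v_3 = j of Σ_t A[v_t][v_{t+1}]. For example, for (i, j) = (0, 2) we minimise over 9 possible intermediate vertex sequences; the minimum is 5, attained along the walk 0 → 2 → 0 → 2.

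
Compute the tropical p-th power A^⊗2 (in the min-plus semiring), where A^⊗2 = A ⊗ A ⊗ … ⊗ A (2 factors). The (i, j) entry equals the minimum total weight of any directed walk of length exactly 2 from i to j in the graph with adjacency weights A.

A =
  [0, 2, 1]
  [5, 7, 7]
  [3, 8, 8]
A^⊗2 =
  [0, 2, 1]
  [5, 7, 6]
  [3, 5, 4]

Each entry (A^⊗2)_ij equals the minimum over all length-2 walks i = v_0 → v_1 → … → v_2 = j of Σ_t A[v_t][v_{t+1}]. For example, for (i, j) = (0, 2) we minimise over 3 possible intermediate vertex sequences; the minimum is 1, attained along the walk 0 → 0 → 2.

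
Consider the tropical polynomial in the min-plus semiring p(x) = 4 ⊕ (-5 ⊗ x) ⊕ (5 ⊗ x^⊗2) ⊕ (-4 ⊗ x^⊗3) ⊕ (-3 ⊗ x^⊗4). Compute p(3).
p(3) = -2

A tropical monomial a ⊗ x^⊗i evaluates to a + i · x. Evaluating each term at x = 3:
  Term 0 contributes 4 + 0 · 3 = 4
  Term 1 contributes -5 + 1 · 3 = -2
  Term 2 contributes 5 + 2 · 3 = 11
  Term 3 contributes -4 + 3 · 3 = 5
  Term 4 contributes -3 + 4 · 3 = 9
p(3) = ⊕ of these = min[4, -2, 11, 5, 9] = -2.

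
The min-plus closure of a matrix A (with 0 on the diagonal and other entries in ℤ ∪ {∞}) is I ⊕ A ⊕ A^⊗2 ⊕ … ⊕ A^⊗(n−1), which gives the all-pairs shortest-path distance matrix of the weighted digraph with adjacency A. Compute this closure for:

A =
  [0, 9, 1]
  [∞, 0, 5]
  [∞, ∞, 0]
Closure =
  [0, 9, 1]
  [∞, 0, 5]
  [∞, ∞, 0]

This is the Floyd-Warshall all-pairs shortest-path computation. For each intermediate vertex k = 0, 1, …, 2, update dist[i][j] ← min(dist[i][j], dist[i][k] + dist[k][j]). The final matrix gives, for each (i, j), the minimum total weight of any directed path from i to j (possibly empty when i = j).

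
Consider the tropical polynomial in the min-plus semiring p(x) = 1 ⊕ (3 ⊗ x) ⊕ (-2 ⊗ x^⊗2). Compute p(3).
p(3) = 1

A tropical monomial a ⊗ x^⊗i evaluates to a + i · x. Evaluating each term at x = 3:
  Term 0 contributes 1 + 0 · 3 = 1
  Term 1 contributes 3 + 1 · 3 = 6
  Term 2 contributes -2 + 2 · 3 = 4
p(3) = ⊕ of these = min[1, 6, 4] = 1.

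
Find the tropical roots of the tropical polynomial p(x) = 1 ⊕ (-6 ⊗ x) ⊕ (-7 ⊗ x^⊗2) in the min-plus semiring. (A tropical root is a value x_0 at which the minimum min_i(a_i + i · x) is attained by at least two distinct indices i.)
Roots: {1, 7}

Each tropical root is a break point of the lower envelope of the lines y = a_i + i · x (there are 3 lines, with slopes 0, 1, ..., 2). Only the lines that attain the minimum somewhere contribute to roots; other lines are dominated. Here the surviving (envelope) indices are i = 2, i = 1, i = 0.
Intersections between consecutive envelope lines give the roots: for adjacent envelope indices i < j the intersection is x = (a_i − a_j) / (j − i). Reading off the sorted break points: {1, 7}.
Verification: at each break x_0, at least two indices attain the minimum of min_i(a_i + i · x_0).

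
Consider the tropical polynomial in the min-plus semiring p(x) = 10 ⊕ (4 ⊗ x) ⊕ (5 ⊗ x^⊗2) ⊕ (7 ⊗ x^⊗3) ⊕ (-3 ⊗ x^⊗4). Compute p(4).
p(4) = 8

A tropical monomial a ⊗ x^⊗i evaluates to a + i · x. Evaluating each term at x = 4:
  Term 0 contributes 10 + 0 · 4 = 10
  Term 1 contributes 4 + 1 · 4 = 8
  Term 2 contributes 5 + 2 · 4 = 13
  Term 3 contributes 7 + 3 · 4 = 19
  Term 4 contributes -3 + 4 · 4 = 13
p(4) = ⊕ of these = min[10, 8, 13, 19, 13] = 8.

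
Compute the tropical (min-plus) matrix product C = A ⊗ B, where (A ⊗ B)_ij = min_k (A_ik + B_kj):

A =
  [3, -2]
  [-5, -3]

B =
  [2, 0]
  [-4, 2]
A ⊗ B =
  [-6, 0]
  [-7, -5]

Apply the min-plus product entry-by-entry:
  C[0][0] = min over k of (A[0][0] + B[0][0] = 3 + 2 = 5, A[0][1] + B[1][0] = -2 + -4 = -6) = -6 (attained at k = 1)
  C[0][1] = min over k of (A[0][0] + B[0][1] = 3 + 0 = 3, A[0][1] + B[1][1] = -2 + 2 = 0) = 0 (attained at k = 1)
  C[1][0] = min over k of (A[1][0] + B[0][0] = -5 + 2 = -3, A[1][1] + B[1][0] = -3 + -4 = -7) = -7 (attained at k = 1)
  C[1][1] = min over k of (A[1][0] + B[0][1] = -5 + 0 = -5, A[1][1] + B[1][1] = -3 + 2 = -1) = -5 (attained at k = 0)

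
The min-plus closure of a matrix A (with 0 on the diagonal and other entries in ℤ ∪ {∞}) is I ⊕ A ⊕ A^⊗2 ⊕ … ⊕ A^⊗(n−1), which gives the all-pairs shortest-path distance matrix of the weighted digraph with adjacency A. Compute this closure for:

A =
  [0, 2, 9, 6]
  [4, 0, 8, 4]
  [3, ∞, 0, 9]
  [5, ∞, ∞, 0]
Closure =
  [0, 2, 9, 6]
  [4, 0, 8, 4]
  [3, 5, 0, 9]
  [5, 7, 14, 0]

This is the Floyd-Warshall all-pairs shortest-path computation. For each intermediate vertex k = 0, 1, …, 3, update dist[i][j] ← min(dist[i][j], dist[i][k] + dist[k][j]). The final matrix gives, for each (i, j), the minimum total weight of any directed path from i to j (possibly empty when i = j).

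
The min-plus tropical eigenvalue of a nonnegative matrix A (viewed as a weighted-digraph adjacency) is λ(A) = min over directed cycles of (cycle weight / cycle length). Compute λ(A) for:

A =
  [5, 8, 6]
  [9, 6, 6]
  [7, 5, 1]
λ(A) = 1

Enumerate directed cycles and compute their means (weight / length). Sample:
  cycle 0 → 0: weight = 5, length = 1, mean = 5/1 ≈ 5.000
  cycle 1 → 1: weight = 6, length = 1, mean = 6/1 ≈ 6.000
  cycle 2 → 2: weight = 1, length = 1, mean = 1/1 ≈ 1.000
  cycle 0 → 1 → 0: weight = 17, length = 2, mean = 17/2 ≈ 8.500
  cycle 0 → 2 → 0: weight = 13, length = 2, mean = 13/2 ≈ 6.500
  cycle 1 → 0 → 1: weight = 17, length = 2, mean = 17/2 ≈ 8.500
Minimum mean = 1.000, attained e.g. along the cycle 2 → 2 with weight 1 and length 1. So λ(A) = 1/1 = 1.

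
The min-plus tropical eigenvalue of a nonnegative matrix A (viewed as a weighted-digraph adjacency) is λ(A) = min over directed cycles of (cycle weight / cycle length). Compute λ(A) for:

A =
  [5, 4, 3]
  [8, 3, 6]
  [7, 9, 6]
λ(A) = 3

Enumerate directed cycles and compute their means (weight / length). Sample:
  cycle 0 → 0: weight = 5, length = 1, mean = 5/1 ≈ 5.000
  cycle 1 → 1: weight = 3, length = 1, mean = 3/1 ≈ 3.000
  cycle 2 → 2: weight = 6, length = 1, mean = 6/1 ≈ 6.000
  cycle 0 → 1 → 0: weight = 12, length = 2, mean = 12/2 ≈ 6.000
  cycle 0 → 2 → 0: weight = 10, length = 2, mean = 10/2 ≈ 5.000
  cycle 1 → 0 → 1: weight = 12, length = 2, mean = 12/2 ≈ 6.000
Minimum mean = 3.000, attained e.g. along the cycle 1 → 1 with weight 3 and length 1. So λ(A) = 3/1 = 3.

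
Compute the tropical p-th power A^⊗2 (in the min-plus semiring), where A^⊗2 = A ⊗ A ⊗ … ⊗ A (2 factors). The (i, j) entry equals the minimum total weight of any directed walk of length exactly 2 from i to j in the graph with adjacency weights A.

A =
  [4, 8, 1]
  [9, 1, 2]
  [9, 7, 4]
A^⊗2 =
  [8, 8, 5]
  [10, 2, 3]
  [13, 8, 8]

Each entry (A^⊗2)_ij equals the minimum over all length-2 walks i = v_0 → v_1 → … → v_2 = j of Σ_t A[v_t][v_{t+1}]. For example, for (i, j) = (0, 2) we minimise over 3 possible intermediate vertex sequences; the minimum is 5, attained along the walk 0 → 0 → 2.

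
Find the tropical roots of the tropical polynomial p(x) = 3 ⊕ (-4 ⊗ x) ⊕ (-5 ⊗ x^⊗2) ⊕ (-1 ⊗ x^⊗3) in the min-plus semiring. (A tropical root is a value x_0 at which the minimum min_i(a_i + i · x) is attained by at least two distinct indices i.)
Roots: {-4, 1, 7}

Each tropical root is a break point of the lower envelope of the lines y = a_i + i · x (there are 4 lines, with slopes 0, 1, ..., 3). Only the lines that attain the minimum somewhere contribute to roots; other lines are dominated. Here the surviving (envelope) indices are i = 3, i = 2, i = 1, i = 0.
Intersections between consecutive envelope lines give the roots: for adjacent envelope indices i < j the intersection is x = (a_i − a_j) / (j − i). Reading off the sorted break points: {-4, 1, 7}.
Verification: at each break x_0, at least two indices attain the minimum of min_i(a_i + i · x_0).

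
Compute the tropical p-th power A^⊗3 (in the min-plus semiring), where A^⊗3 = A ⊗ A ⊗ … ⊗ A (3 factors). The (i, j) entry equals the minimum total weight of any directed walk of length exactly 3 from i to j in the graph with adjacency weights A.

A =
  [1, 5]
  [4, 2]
A^⊗3 =
  [3, 7]
  [6, 6]

Each entry (A^⊗3)_ij equals the minimum over all length-3 walks i = v_0 → v_1 → … → v_3 = j of Σ_t A[v_t][v_{t+1}]. For example, for (i, j) = (0, 1) we minimise over 4 possible intermediate vertex sequences; the minimum is 7, attained along the walk 0 → 0 → 0 → 1.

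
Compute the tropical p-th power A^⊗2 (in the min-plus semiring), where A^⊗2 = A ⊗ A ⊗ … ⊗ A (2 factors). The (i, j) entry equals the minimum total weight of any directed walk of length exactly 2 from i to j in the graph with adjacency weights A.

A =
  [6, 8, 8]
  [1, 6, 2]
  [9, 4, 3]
A^⊗2 =
  [9, 12, 10]
  [7, 6, 5]
  [5, 7, 6]

Each entry (A^⊗2)_ij equals the minimum over all length-2 walks i = v_0 → v_1 → … → v_2 = j of Σ_t A[v_t][v_{t+1}]. For example, for (i, j) = (0, 2) we minimise over 3 possible intermediate vertex sequences; the minimum is 10, attained along the walk 0 → 1 → 2.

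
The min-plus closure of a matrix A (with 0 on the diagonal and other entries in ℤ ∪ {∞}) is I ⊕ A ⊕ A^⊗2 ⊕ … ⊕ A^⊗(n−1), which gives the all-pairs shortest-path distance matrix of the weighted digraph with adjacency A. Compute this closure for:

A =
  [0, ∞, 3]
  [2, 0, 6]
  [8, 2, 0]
Closure =
  [0, 5, 3]
  [2, 0, 5]
  [4, 2, 0]

This is the Floyd-Warshall all-pairs shortest-path computation. For each intermediate vertex k = 0, 1, …, 2, update dist[i][j] ← min(dist[i][j], dist[i][k] + dist[k][j]). The final matrix gives, for each (i, j), the minimum total weight of any directed path from i to j (possibly empty when i = j).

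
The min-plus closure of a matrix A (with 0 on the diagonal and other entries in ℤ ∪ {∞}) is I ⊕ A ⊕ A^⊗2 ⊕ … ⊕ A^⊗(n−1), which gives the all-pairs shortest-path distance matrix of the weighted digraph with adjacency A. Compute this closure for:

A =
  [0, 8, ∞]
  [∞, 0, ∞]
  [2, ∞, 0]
Closure =
  [0, 8, ∞]
  [∞, 0, ∞]
  [2, 10, 0]

This is the Floyd-Warshall all-pairs shortest-path computation. For each intermediate vertex k = 0, 1, …, 2, update dist[i][j] ← min(dist[i][j], dist[i][k] + dist[k][j]). The final matrix gives, for each (i, j), the minimum total weight of any directed path from i to j (possibly empty when i = j).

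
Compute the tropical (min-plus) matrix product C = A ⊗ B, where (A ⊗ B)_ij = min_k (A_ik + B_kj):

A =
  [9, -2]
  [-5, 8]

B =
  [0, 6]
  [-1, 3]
A ⊗ B =
  [-3, 1]
  [-5, 1]

Apply the min-plus product entry-by-entry:
  C[0][0] = min over k of (A[0][0] + B[0][0] = 9 + 0 = 9, A[0][1] + B[1][0] = -2 + -1 = -3) = -3 (attained at k = 1)
  C[0][1] = min over k of (A[0][0] + B[0][1] = 9 + 6 = 15, A[0][1] + B[1][1] = -2 + 3 = 1) = 1 (attained at k = 1)
  C[1][0] = min over k of (A[1][0] + B[0][0] = -5 + 0 = -5, A[1][1] + B[1][0] = 8 + -1 = 7) = -5 (attained at k = 0)
  C[1][1] = min over k of (A[1][0] + B[0][1] = -5 + 6 = 1, A[1][1] + B[1][1] = 8 + 3 = 11) = 1 (attained at k = 0)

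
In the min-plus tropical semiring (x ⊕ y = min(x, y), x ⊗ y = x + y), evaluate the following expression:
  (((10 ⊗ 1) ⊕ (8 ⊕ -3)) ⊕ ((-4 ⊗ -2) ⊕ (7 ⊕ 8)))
(((10 ⊗ 1) ⊕ (8 ⊕ -3)) ⊕ ((-4 ⊗ -2) ⊕ (7 ⊕ 8))) = -6

Expand innermost to outermost. Recall ⊕ takes the minimum of its arguments and ⊗ takes their sum. Working out the expression (((10 ⊗ 1) ⊕ (8 ⊕ -3)) ⊕ ((-4 ⊗ -2) ⊕ (7 ⊕ 8))) gives -6.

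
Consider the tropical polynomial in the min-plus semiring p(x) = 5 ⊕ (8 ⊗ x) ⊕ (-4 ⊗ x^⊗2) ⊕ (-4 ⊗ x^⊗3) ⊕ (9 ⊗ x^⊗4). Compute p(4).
p(4) = 4

A tropical monomial a ⊗ x^⊗i evaluates to a + i · x. Evaluating each term at x = 4:
  Term 0 contributes 5 + 0 · 4 = 5
  Term 1 contributes 8 + 1 · 4 = 12
  Term 2 contributes -4 + 2 · 4 = 4
  Term 3 contributes -4 + 3 · 4 = 8
  Term 4 contributes 9 + 4 · 4 = 25
p(4) = ⊕ of these = min[5, 12, 4, 8, 25] = 4.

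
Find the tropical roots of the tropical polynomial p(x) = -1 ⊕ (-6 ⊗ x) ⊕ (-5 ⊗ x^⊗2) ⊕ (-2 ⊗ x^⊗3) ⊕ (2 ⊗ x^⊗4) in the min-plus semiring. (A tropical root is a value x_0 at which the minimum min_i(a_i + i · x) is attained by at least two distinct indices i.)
Roots: {-4, -3, -1, 5}

Each tropical root is a break point of the lower envelope of the lines y = a_i + i · x (there are 5 lines, with slopes 0, 1, ..., 4). Only the lines that attain the minimum somewhere contribute to roots; other lines are dominated. Here the surviving (envelope) indices are i = 4, i = 3, i = 2, i = 1, i = 0.
Intersections between consecutive envelope lines give the roots: for adjacent envelope indices i < j the intersection is x = (a_i − a_j) / (j − i). Reading off the sorted break points: {-4, -3, -1, 5}.
Verification: at each break x_0, at least two indices attain the minimum of min_i(a_i + i · x_0).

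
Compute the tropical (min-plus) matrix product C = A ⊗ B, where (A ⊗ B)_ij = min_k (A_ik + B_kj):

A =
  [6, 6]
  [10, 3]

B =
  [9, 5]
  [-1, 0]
A ⊗ B =
  [5, 6]
  [2, 3]

Apply the min-plus product entry-by-entry:
  C[0][0] = min over k of (A[0][0] + B[0][0] = 6 + 9 = 15, A[0][1] + B[1][0] = 6 + -1 = 5) = 5 (attained at k = 1)
  C[0][1] = min over k of (A[0][0] + B[0][1] = 6 + 5 = 11, A[0][1] + B[1][1] = 6 + 0 = 6) = 6 (attained at k = 1)
  C[1][0] = min over k of (A[1][0] + B[0][0] = 10 + 9 = 19, A[1][1] + B[1][0] = 3 + -1 = 2) = 2 (attained at k = 1)
  C[1][1] = min over k of (A[1][0] + B[0][1] = 10 + 5 = 15, A[1][1] + B[1][1] = 3 + 0 = 3) = 3 (attained at k = 1)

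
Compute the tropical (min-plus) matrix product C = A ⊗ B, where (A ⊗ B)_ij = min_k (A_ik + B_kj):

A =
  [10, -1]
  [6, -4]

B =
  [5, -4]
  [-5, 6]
A ⊗ B =
  [-6, 5]
  [-9, 2]

Apply the min-plus product entry-by-entry:
  C[0][0] = min over k of (A[0][0] + B[0][0] = 10 + 5 = 15, A[0][1] + B[1][0] = -1 + -5 = -6) = -6 (attained at k = 1)
  C[0][1] = min over k of (A[0][0] + B[0][1] = 10 + -4 = 6, A[0][1] + B[1][1] = -1 + 6 = 5) = 5 (attained at k = 1)
  C[1][0] = min over k of (A[1][0] + B[0][0] = 6 + 5 = 11, A[1][1] + B[1][0] = -4 + -5 = -9) = -9 (attained at k = 1)
  C[1][1] = min over k of (A[1][0] + B[0][1] = 6 + -4 = 2, A[1][1] + B[1][1] = -4 + 6 = 2) = 2 (attained at k = 0)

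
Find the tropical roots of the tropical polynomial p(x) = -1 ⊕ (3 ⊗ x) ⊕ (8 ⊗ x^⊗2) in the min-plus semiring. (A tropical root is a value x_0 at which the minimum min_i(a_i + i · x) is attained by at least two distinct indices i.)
Roots: {-5, -4}

Each tropical root is a break point of the lower envelope of the lines y = a_i + i · x (there are 3 lines, with slopes 0, 1, ..., 2). Only the lines that attain the minimum somewhere contribute to roots; other lines are dominated. Here the surviving (envelope) indices are i = 2, i = 1, i = 0.
Intersections between consecutive envelope lines give the roots: for adjacent envelope indices i < j the intersection is x = (a_i − a_j) / (j − i). Reading off the sorted break points: {-5, -4}.
Verification: at each break x_0, at least two indices attain the minimum of min_i(a_i + i · x_0).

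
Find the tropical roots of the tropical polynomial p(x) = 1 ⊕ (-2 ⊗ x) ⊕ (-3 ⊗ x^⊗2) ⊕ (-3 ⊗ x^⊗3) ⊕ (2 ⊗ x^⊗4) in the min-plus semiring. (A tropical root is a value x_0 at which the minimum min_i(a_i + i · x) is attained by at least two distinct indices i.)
Roots: {-5, 0, 1, 3}

Each tropical root is a break point of the lower envelope of the lines y = a_i + i · x (there are 5 lines, with slopes 0, 1, ..., 4). Only the lines that attain the minimum somewhere contribute to roots; other lines are dominated. Here the surviving (envelope) indices are i = 4, i = 3, i = 2, i = 1, i = 0.
Intersections between consecutive envelope lines give the roots: for adjacent envelope indices i < j the intersection is x = (a_i − a_j) / (j − i). Reading off the sorted break points: {-5, 0, 1, 3}.
Verification: at each break x_0, at least two indices attain the minimum of min_i(a_i + i · x_0).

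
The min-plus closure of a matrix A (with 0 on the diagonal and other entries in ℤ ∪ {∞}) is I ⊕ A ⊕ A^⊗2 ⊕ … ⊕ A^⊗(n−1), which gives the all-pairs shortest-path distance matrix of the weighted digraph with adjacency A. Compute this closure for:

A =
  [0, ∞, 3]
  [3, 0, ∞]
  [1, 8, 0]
Closure =
  [0, 11, 3]
  [3, 0, 6]
  [1, 8, 0]

This is the Floyd-Warshall all-pairs shortest-path computation. For each intermediate vertex k = 0, 1, …, 2, update dist[i][j] ← min(dist[i][j], dist[i][k] + dist[k][j]). The final matrix gives, for each (i, j), the minimum total weight of any directed path from i to j (possibly empty when i = j).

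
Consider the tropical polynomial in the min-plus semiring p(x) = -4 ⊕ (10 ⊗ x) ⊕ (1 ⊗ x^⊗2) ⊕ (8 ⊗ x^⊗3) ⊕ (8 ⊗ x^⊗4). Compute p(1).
p(1) = -4

A tropical monomial a ⊗ x^⊗i evaluates to a + i · x. Evaluating each term at x = 1:
  Term 0 contributes -4 + 0 · 1 = -4
  Term 1 contributes 10 + 1 · 1 = 11
  Term 2 contributes 1 + 2 · 1 = 3
  Term 3 contributes 8 + 3 · 1 = 11
  Term 4 contributes 8 + 4 · 1 = 12
p(1) = ⊕ of these = min[-4, 11, 3, 11, 12] = -4.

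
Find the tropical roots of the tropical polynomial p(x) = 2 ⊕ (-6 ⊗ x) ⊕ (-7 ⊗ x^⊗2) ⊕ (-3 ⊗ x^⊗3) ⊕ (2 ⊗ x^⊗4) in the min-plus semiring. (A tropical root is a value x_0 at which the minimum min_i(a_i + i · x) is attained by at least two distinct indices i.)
Roots: {-5, -4, 1, 8}

Each tropical root is a break point of the lower envelope of the lines y = a_i + i · x (there are 5 lines, with slopes 0, 1, ..., 4). Only the lines that attain the minimum somewhere contribute to roots; other lines are dominated. Here the surviving (envelope) indices are i = 4, i = 3, i = 2, i = 1, i = 0.
Intersections between consecutive envelope lines give the roots: for adjacent envelope indices i < j the intersection is x = (a_i − a_j) / (j − i). Reading off the sorted break points: {-5, -4, 1, 8}.
Verification: at each break x_0, at least two indices attain the minimum of min_i(a_i + i · x_0).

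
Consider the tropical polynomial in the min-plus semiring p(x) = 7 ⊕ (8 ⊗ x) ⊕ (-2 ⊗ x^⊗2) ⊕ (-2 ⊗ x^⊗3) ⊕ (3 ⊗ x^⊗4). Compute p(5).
p(5) = 7

A tropical monomial a ⊗ x^⊗i evaluates to a + i · x. Evaluating each term at x = 5:
  Term 0 contributes 7 + 0 · 5 = 7
  Term 1 contributes 8 + 1 · 5 = 13
  Term 2 contributes -2 + 2 · 5 = 8
  Term 3 contributes -2 + 3 · 5 = 13
  Term 4 contributes 3 + 4 · 5 = 23
p(5) = ⊕ of these = min[7, 13, 8, 13, 23] = 7.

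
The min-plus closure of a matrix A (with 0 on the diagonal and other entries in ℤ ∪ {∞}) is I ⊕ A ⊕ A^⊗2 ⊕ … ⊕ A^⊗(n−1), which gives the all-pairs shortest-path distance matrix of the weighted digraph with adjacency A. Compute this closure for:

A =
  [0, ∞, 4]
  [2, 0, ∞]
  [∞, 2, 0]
Closure =
  [0, 6, 4]
  [2, 0, 6]
  [4, 2, 0]

This is the Floyd-Warshall all-pairs shortest-path computation. For each intermediate vertex k = 0, 1, …, 2, update dist[i][j] ← min(dist[i][j], dist[i][k] + dist[k][j]). The final matrix gives, for each (i, j), the minimum total weight of any directed path from i to j (possibly empty when i = j).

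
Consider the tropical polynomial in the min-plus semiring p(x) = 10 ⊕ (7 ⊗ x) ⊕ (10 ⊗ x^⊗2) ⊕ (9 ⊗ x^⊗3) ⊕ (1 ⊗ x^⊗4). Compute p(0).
p(0) = 1

A tropical monomial a ⊗ x^⊗i evaluates to a + i · x. Evaluating each term at x = 0:
  Term 0 contributes 10 + 0 · 0 = 10
  Term 1 contributes 7 + 1 · 0 = 7
  Term 2 contributes 10 + 2 · 0 = 10
  Term 3 contributes 9 + 3 · 0 = 9
  Term 4 contributes 1 + 4 · 0 = 1
p(0) = ⊕ of these = min[10, 7, 10, 9, 1] = 1.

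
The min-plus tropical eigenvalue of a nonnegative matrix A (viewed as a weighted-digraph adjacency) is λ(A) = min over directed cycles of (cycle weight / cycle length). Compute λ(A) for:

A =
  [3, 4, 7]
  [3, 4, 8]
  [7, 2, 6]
λ(A) = 3

Enumerate directed cycles and compute their means (weight / length). Sample:
  cycle 0 → 0: weight = 3, length = 1, mean = 3/1 ≈ 3.000
  cycle 1 → 1: weight = 4, length = 1, mean = 4/1 ≈ 4.000
  cycle 2 → 2: weight = 6, length = 1, mean = 6/1 ≈ 6.000
  cycle 0 → 1 → 0: weight = 7, length = 2, mean = 7/2 ≈ 3.500
  cycle 0 → 2 → 0: weight = 14, length = 2, mean = 14/2 ≈ 7.000
  cycle 1 → 0 → 1: weight = 7, length = 2, mean = 7/2 ≈ 3.500
Minimum mean = 3.000, attained e.g. along the cycle 0 → 0 with weight 3 and length 1. So λ(A) = 3/1 = 3.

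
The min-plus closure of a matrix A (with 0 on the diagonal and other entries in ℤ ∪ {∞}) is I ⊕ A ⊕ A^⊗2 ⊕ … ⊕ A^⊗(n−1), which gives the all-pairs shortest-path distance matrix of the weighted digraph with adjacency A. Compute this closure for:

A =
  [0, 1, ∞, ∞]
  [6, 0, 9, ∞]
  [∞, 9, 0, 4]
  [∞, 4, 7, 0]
Closure =
  [0, 1, 10, 14]
  [6, 0, 9, 13]
  [14, 8, 0, 4]
  [10, 4, 7, 0]

This is the Floyd-Warshall all-pairs shortest-path computation. For each intermediate vertex k = 0, 1, …, 3, update dist[i][j] ← min(dist[i][j], dist[i][k] + dist[k][j]). The final matrix gives, for each (i, j), the minimum total weight of any directed path from i to j (possibly empty when i = j).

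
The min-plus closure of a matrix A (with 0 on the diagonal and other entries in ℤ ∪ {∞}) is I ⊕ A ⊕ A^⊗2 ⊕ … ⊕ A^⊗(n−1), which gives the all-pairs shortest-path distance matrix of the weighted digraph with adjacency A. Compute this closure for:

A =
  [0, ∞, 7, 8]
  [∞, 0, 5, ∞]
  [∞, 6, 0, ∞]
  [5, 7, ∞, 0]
Closure =
  [0, 13, 7, 8]
  [∞, 0, 5, ∞]
  [∞, 6, 0, ∞]
  [5, 7, 12, 0]

This is the Floyd-Warshall all-pairs shortest-path computation. For each intermediate vertex k = 0, 1, …, 3, update dist[i][j] ← min(dist[i][j], dist[i][k] + dist[k][j]). The final matrix gives, for each (i, j), the minimum total weight of any directed path from i to j (possibly empty when i = j).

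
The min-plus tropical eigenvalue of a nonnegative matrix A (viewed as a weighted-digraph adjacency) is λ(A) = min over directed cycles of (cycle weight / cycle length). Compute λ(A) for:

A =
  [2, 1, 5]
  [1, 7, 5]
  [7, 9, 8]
λ(A) = 1

Enumerate directed cycles and compute their means (weight / length). Sample:
  cycle 0 → 0: weight = 2, length = 1, mean = 2/1 ≈ 2.000
  cycle 1 → 1: weight = 7, length = 1, mean = 7/1 ≈ 7.000
  cycle 2 → 2: weight = 8, length = 1, mean = 8/1 ≈ 8.000
  cycle 0 → 1 → 0: weight = 2, length = 2, mean = 2/2 ≈ 1.000
  cycle 0 → 2 → 0: weight = 12, length = 2, mean = 12/2 ≈ 6.000
  cycle 1 → 0 → 1: weight = 2, length = 2, mean = 2/2 ≈ 1.000
Minimum mean = 1.000, attained e.g. along the cycle 0 → 1 → 0 with weight 2 and length 2. So λ(A) = 2/2 = 1.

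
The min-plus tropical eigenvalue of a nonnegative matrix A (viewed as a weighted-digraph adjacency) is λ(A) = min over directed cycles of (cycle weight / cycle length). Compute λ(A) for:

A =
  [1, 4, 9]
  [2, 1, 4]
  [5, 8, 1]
λ(A) = 1

Enumerate directed cycles and compute their means (weight / length). Sample:
  cycle 0 → 0: weight = 1, length = 1, mean = 1/1 ≈ 1.000
  cycle 1 → 1: weight = 1, length = 1, mean = 1/1 ≈ 1.000
  cycle 2 → 2: weight = 1, length = 1, mean = 1/1 ≈ 1.000
  cycle 0 → 1 → 0: weight = 6, length = 2, mean = 6/2 ≈ 3.000
  cycle 0 → 2 → 0: weight = 14, length = 2, mean = 14/2 ≈ 7.000
  cycle 1 → 0 → 1: weight = 6, length = 2, mean = 6/2 ≈ 3.000
Minimum mean = 1.000, attained e.g. along the cycle 0 → 0 with weight 1 and length 1. So λ(A) = 1/1 = 1.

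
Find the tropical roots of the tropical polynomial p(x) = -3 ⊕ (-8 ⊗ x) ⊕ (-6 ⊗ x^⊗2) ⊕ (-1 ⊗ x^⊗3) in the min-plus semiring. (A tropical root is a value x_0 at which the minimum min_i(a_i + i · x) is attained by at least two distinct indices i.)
Roots: {-5, -2, 5}

Each tropical root is a break point of the lower envelope of the lines y = a_i + i · x (there are 4 lines, with slopes 0, 1, ..., 3). Only the lines that attain the minimum somewhere contribute to roots; other lines are dominated. Here the surviving (envelope) indices are i = 3, i = 2, i = 1, i = 0.
Intersections between consecutive envelope lines give the roots: for adjacent envelope indices i < j the intersection is x = (a_i − a_j) / (j − i). Reading off the sorted break points: {-5, -2, 5}.
Verification: at each break x_0, at least two indices attain the minimum of min_i(a_i + i · x_0).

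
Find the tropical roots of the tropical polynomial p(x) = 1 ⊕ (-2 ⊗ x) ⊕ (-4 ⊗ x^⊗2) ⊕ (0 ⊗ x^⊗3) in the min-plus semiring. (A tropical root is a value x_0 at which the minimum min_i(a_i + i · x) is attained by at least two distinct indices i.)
Roots: {-4, 2, 3}

Each tropical root is a break point of the lower envelope of the lines y = a_i + i · x (there are 4 lines, with slopes 0, 1, ..., 3). Only the lines that attain the minimum somewhere contribute to roots; other lines are dominated. Here the surviving (envelope) indices are i = 3, i = 2, i = 1, i = 0.
Intersections between consecutive envelope lines give the roots: for adjacent envelope indices i < j the intersection is x = (a_i − a_j) / (j − i). Reading off the sorted break points: {-4, 2, 3}.
Verification: at each break x_0, at least two indices attain the minimum of min_i(a_i + i · x_0).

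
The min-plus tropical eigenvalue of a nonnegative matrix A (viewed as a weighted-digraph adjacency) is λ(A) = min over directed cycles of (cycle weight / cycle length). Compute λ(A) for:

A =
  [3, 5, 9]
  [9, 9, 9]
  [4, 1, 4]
λ(A) = 3

Enumerate directed cycles and compute their means (weight / length). Sample:
  cycle 0 → 0: weight = 3, length = 1, mean = 3/1 ≈ 3.000
  cycle 1 → 1: weight = 9, length = 1, mean = 9/1 ≈ 9.000
  cycle 2 → 2: weight = 4, length = 1, mean = 4/1 ≈ 4.000
  cycle 0 → 1 → 0: weight = 14, length = 2, mean = 14/2 ≈ 7.000
  cycle 0 → 2 → 0: weight = 13, length = 2, mean = 13/2 ≈ 6.500
  cycle 1 → 0 → 1: weight = 14, length = 2, mean = 14/2 ≈ 7.000
Minimum mean = 3.000, attained e.g. along the cycle 0 → 0 with weight 3 and length 1. So λ(A) = 3/1 = 3.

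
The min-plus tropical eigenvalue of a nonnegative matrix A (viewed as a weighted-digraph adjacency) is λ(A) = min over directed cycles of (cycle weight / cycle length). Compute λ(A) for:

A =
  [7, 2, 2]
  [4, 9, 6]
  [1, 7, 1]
λ(A) = 1

Enumerate directed cycles and compute their means (weight / length). Sample:
  cycle 0 → 0: weight = 7, length = 1, mean = 7/1 ≈ 7.000
  cycle 1 → 1: weight = 9, length = 1, mean = 9/1 ≈ 9.000
  cycle 2 → 2: weight = 1, length = 1, mean = 1/1 ≈ 1.000
  cycle 0 → 1 → 0: weight = 6, length = 2, mean = 6/2 ≈ 3.000
  cycle 0 → 2 → 0: weight = 3, length = 2, mean = 3/2 ≈ 1.500
  cycle 1 → 0 → 1: weight = 6, length = 2, mean = 6/2 ≈ 3.000
Minimum mean = 1.000, attained e.g. along the cycle 2 → 2 with weight 1 and length 1. So λ(A) = 1/1 = 1.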